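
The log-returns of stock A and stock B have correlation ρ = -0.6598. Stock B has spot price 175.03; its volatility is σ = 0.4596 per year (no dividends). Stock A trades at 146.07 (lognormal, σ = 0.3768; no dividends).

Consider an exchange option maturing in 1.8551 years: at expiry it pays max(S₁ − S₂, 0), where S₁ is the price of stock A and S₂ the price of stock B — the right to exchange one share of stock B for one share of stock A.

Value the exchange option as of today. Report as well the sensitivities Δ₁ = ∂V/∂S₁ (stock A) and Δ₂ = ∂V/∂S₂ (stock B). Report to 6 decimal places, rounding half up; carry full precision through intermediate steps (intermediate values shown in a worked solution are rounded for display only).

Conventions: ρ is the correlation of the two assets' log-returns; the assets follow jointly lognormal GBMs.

σ_eff = √(σ₁² + σ₂² − 2ρσ₁σ₂) = √(0.3768² + 0.4596² − 2·-0.6598·0.3768·0.4596) = 0.762716
d₁ = (ln(S₁/S₂) + (q₂ − q₁ + σ_eff²/2)T) / (σ_eff√T) = (ln(146.07/175.03) + (0.0 − 0.0 + 0.290868)·1.8551) / 1.038834 = 0.345307
d₂ = d₁ − σ_eff√T = 0.345307 − 1.038834 = -0.693527
N(d₁) = 0.635068,  N(d₂) = 0.243989
V = S₁·e^{−q₁T}·N(d₁) − S₂·e^{−q₂T}·N(d₂) = 92.764425 − 42.705463 = 50.058961
Key observation: pricing in stock B-units makes this a unit-strike call on the ratio S₁/S₂ — the risk-free rate cancels and cannot affect the value.
Δ₁ = e^{−q₁T}·N(d₁) = 0.635068;  Δ₂ = −e^{−q₂T}·N(d₂) = -0.243989

exchange price = 50.058961
Δ1 = 0.635068
Δ2 = -0.243989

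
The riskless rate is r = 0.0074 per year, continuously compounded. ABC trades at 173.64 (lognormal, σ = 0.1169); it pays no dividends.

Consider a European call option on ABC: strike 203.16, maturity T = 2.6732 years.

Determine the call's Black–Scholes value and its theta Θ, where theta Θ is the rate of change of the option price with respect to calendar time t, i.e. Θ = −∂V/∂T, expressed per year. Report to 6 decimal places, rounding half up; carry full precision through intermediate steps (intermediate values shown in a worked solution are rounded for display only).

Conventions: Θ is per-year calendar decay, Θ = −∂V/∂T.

price = 4.913001
Θ = -2.346864

σ√T = 0.1169·√2.6732 = 0.191131
d₁ = (ln(S/K) + (r+σ²/2)T) / (σ√T) = (ln(173.64/203.16) + (0.0074+0.1169²/2)·2.6732) / 0.191131 = (-0.157010 + 0.038047) / 0.191131 = -0.622415
d₂ = d₁ − σ√T = -0.622415 − 0.191131 = -0.813545
e^{−rT} = 0.980413
N(d₁) = 0.266835,  N(d₂) = 0.207953
Call price V = S·N(d₁) − K·e^{−rT}·N(d₂) = 46.333155 − 41.420154 = 4.913001
φ(d₁) = (1/√(2π))·e^{−d₁²/2} = 0.328691
Θ = −S·φ(d₁)·σ/(2√T) − r·K·e^{−rT}·N(d₂) = −2.040355 − 0.306509 = -2.346864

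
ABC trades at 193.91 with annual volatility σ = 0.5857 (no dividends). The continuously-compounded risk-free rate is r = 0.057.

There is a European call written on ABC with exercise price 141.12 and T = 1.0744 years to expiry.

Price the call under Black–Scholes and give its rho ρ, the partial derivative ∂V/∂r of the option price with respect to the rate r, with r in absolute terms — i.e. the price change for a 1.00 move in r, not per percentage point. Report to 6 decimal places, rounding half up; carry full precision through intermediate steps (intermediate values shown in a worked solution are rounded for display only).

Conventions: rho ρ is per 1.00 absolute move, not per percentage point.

σ√T = 0.5857·√1.0744 = 0.607097
d₁ = (ln(S/K) + (r+σ²/2)T) / (σ√T) = (ln(193.91/141.12) + (0.057+0.5857²/2)·1.0744) / 0.607097 = (0.317784 + 0.245524) / 0.607097 = 0.927871
d₂ = d₁ − σ√T = 0.927871 − 0.607097 = 0.320774
e^{−rT} = 0.940597
N(d₁) = 0.823263,  N(d₂) = 0.625809
Call price V = S·N(d₁) − K·e^{−rT}·N(d₂) = 159.638878 − 83.068024 = 76.570854
ρ = K·T·e^{−rT}·N(d₂) = 89.248285

price = 76.570854
ρ = 89.248285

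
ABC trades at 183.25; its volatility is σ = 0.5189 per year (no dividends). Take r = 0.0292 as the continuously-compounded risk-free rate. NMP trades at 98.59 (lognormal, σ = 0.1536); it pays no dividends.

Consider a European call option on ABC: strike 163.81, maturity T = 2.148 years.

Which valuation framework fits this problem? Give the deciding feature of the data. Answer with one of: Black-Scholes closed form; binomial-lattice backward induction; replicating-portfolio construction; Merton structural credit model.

Key observation: the strike-163.81 call on ABC is European-exercise on a continuously-modelled lognormal underlying, so its value is a single closed-form evaluation.

framework: Black-Scholes closed form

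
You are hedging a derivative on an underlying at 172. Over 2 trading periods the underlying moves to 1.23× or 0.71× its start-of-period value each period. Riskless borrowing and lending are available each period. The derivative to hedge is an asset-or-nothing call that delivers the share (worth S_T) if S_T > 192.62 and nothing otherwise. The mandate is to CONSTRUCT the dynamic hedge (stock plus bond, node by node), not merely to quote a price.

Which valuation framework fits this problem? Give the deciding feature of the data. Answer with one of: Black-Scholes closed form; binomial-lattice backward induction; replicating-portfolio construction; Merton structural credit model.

framework: replicating-portfolio construction

Key observation: the task asks for the hedge itself — share and bond holdings at every node of the 2-period tree on spot 172 with factors 1.23/0.71 — which is exactly what the replicating-portfolio construction produces.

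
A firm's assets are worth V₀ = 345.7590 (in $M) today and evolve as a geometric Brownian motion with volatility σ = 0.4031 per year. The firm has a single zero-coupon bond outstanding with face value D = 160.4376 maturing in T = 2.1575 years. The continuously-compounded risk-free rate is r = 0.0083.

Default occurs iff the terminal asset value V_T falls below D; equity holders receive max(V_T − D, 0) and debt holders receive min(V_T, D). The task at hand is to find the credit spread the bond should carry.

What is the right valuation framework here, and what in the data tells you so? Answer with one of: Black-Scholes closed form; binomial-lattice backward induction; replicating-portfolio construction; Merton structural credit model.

framework: Merton structural credit model

Key observation: the question is about default risk generated by asset-value dynamics against a debt face of 160.4376 — the structural framework prices exactly that.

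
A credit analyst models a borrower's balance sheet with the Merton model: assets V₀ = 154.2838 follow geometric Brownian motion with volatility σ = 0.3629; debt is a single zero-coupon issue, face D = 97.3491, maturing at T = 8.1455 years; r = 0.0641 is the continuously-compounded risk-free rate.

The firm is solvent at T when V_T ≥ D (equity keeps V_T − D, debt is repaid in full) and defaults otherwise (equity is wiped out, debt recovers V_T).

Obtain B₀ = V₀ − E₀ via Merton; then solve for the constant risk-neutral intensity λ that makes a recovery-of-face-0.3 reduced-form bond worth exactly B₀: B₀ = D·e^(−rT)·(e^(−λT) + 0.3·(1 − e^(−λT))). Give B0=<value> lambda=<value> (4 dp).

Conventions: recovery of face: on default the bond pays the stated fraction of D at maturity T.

B0=49.4967 lambda=0.0280

Work the structural quantities from V₀ = 154.2838 against face 97.3491:
d₁ = [ln(V₀/D) + (r + σ²/2)T] / (σ√T)
   = [ln(154.2838/97.3491) + (0.0641 + 0.5·0.3629²)·8.1455] / (0.3629·√8.1455)
   = [0.460490 + 1.058493] / 1.035728 = 1.466585
d₂ = d₁ − σ√T = 1.466585 − 1.035728 = 0.430857
N(d₁) = 0.928755,  N(d₂) = 0.666714,  e^(−rT) = 0.593258
E₀ = V₀·N(d₁) − D·e^(−rT)·N(d₂)
   = 154.2838·0.928755 − 97.3491·0.593258·0.666714 = 104.787149
B₀ = V₀ − E₀ = 154.2838 − 104.787149 = 49.496651
e^(−λT) = (B₀·e^(rT)/D − 0.3)/(1 − 0.3) = (49.4967·1.685608/97.3491 − 0.3)/0.7 = 0.79577112
λ = −ln(0.79577112)/8.1455 = 0.028045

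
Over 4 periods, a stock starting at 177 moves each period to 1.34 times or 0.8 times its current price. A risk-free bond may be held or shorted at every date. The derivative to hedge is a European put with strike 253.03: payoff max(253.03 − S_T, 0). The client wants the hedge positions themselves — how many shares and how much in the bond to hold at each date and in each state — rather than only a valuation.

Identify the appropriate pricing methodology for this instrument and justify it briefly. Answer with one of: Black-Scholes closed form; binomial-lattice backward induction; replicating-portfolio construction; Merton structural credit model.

Key observation: the task asks for the hedge itself — share and bond holdings at every node of the 4-period tree on spot 177 with factors 1.34/0.8 — which is exactly what the replicating-portfolio construction produces.

framework: replicating-portfolio construction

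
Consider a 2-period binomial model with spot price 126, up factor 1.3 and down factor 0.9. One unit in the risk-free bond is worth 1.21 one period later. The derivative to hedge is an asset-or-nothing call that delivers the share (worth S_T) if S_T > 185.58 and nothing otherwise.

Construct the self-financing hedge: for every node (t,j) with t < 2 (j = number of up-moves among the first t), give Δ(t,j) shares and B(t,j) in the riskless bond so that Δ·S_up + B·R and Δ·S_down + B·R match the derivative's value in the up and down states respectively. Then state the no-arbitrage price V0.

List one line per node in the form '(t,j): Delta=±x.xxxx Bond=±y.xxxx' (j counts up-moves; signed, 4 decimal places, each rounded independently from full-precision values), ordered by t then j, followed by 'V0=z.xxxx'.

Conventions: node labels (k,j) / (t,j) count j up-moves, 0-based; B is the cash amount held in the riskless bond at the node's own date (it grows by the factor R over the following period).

(0,0): Delta=2.7061 Bond=-253.6125
(1,0): Delta=0.0000 Bond=0.0000
(1,1): Delta=3.2500 Bond=-395.9628
V0=87.3554

Risk-neutral probability p* = (R−d)/(u−d) = (1.21−0.9)/(1.3−0.9) = 0.7750.
Terminal payoffs: V(2,0)=0.0000, V(2,1)=0.0000, V(2,2)=212.9400
  t=1,j=0: stock 113.4000 → up 147.4200 (V=0.0000), down 102.0600 (V=0.0000). Price 0.0000; hedge Δ=0.0000, bond B=0.0000.
  t=1,j=1: stock 163.8000 → up 212.9400 (V=212.9400), down 147.4200 (V=0.0000). Price 136.3872; hedge Δ=3.2500, bond B=-395.9628.
  t=0,j=0: stock 126.0000 → up 163.8000 (V=136.3872), down 113.4000 (V=0.0000). Price 87.3554; hedge Δ=2.7061, bond B=-253.6125.
Sanity check at the root: Δ(0,0)·S0 + B(0,0) reproduces V0 = 87.3554.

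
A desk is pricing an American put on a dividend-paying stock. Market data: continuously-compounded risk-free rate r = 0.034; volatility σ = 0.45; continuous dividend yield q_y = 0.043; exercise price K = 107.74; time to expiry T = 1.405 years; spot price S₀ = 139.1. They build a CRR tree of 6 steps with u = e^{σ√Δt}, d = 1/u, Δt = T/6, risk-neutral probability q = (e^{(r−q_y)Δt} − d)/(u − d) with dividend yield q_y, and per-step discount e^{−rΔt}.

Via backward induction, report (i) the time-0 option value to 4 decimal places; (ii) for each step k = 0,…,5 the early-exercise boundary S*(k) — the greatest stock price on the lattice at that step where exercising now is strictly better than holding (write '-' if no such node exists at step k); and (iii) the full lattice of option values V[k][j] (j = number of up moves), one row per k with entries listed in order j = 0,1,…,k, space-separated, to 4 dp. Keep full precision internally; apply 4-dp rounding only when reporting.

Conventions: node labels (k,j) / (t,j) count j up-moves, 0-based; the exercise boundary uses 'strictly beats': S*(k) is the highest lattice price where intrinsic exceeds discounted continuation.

price = 13.7526
boundary = - - - - 58.2159 72.3791
tree:
13.7526
19.8409 6.2837
27.8830 10.0058 1.6793
37.9291 15.6532 3.0280 0.0000
49.5241 23.9178 5.4600 0.0000 0.0000
60.9158 35.3609 9.8451 0.0000 0.0000 0.0000
70.0784 49.5241 17.7520 0.0000 0.0000 0.0000 0.0000

Δt=0.23417  u=1.24329  d=0.80432  q=0.44098  discount=0.99207
step 6 (expiry): payoffs max(K−S,0) = 70.0784 49.5241 17.7520 0.0000 0.0000 0.0000 0.0000
step 5: (k=5,j=0): S=46.8242, K−S=60.9158, hold=60.5305 ⇒ V=60.9158 exercise | (k=5,j=1): S=72.3791, K−S=35.3609, hold=35.2316 ⇒ V=35.3609 exercise | (k=5,j=2): S=111.8809, K−S=0.0000, hold=9.8451 ⇒ V=9.8451 continue | (k=5,j=3): S=172.9412, K−S=0.0000, hold=0.0000 ⇒ V=0.0000 continue | (k=5,j=4): S=267.3259, K−S=0.0000, hold=0.0000 ⇒ V=0.0000 continue | (k=5,j=5): S=413.2222, K−S=0.0000, hold=0.0000 ⇒ V=0.0000 continue  boundary S*=72.3791
step 4: (k=4,j=0): S=58.2159, K−S=49.5241, hold=49.2529 ⇒ V=49.5241 exercise | (k=4,j=1): S=89.9880, K−S=17.7520, hold=23.9178 ⇒ V=23.9178 continue | (k=4,j=2): S=139.1000, K−S=0.0000, hold=5.4600 ⇒ V=5.4600 continue | (k=4,j=3): S=215.0155, K−S=0.0000, hold=0.0000 ⇒ V=0.0000 continue | (k=4,j=4): S=332.3627, K−S=0.0000, hold=0.0000 ⇒ V=0.0000 continue  boundary S*=58.2159
step 3: (k=3,j=0): S=72.3791, K−S=35.3609, hold=37.9291 ⇒ V=37.9291 continue | (k=3,j=1): S=111.8809, K−S=0.0000, hold=15.6532 ⇒ V=15.6532 continue | (k=3,j=2): S=172.9412, K−S=0.0000, hold=3.0280 ⇒ V=3.0280 continue | (k=3,j=3): S=267.3259, K−S=0.0000, hold=0.0000 ⇒ V=0.0000 continue  boundary S*=-
step 2: (k=2,j=0): S=89.9880, K−S=17.7520, hold=27.8830 ⇒ V=27.8830 continue | (k=2,j=1): S=139.1000, K−S=0.0000, hold=10.0058 ⇒ V=10.0058 continue | (k=2,j=2): S=215.0155, K−S=0.0000, hold=1.6793 ⇒ V=1.6793 continue  boundary S*=-
step 1: (k=1,j=0): S=111.8809, K−S=0.0000, hold=19.8409 ⇒ V=19.8409 continue | (k=1,j=1): S=172.9412, K−S=0.0000, hold=6.2837 ⇒ V=6.2837 continue  boundary S*=-
step 0: (k=0,j=0): S=139.1000, K−S=0.0000, hold=13.7526 ⇒ V=13.7526 continue  boundary S*=-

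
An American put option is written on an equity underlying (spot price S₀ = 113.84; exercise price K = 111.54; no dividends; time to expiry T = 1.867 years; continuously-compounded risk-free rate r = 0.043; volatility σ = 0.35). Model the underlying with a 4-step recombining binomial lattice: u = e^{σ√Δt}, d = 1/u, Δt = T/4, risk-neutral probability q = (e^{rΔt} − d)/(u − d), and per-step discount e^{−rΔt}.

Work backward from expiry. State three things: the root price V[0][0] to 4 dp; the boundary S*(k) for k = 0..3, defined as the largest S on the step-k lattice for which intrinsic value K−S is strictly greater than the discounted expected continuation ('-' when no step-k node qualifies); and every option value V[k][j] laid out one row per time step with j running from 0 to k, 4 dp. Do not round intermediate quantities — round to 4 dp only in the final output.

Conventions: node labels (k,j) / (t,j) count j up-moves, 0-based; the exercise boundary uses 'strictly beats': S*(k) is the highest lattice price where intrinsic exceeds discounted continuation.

price = 15.8731
boundary = - - 70.5668 89.6288
tree:
15.8731
26.0383 5.6372
40.9732 11.1138 0.0000
55.9811 21.9112 0.0000 0.0000
67.7972 40.9732 0.0000 0.0000 0.0000

params: Δt=0.46675 u=1.27013 d=0.78732 q=0.48249 e^(-rΔt)=0.98013
t_4 payoffs: 67.7972 40.9732 0.0000 0.0000 0.0000
t_3: node(3,0) S=55.5589 payoff=55.9811 vs cont=53.7648 → 55.9811 [stop]  node(3,1) S=89.6288 payoff=21.9112 vs cont=20.7825 → 21.9112 [stop]  node(3,2) S=144.5913 payoff=0.0000 vs cont=0.0000 → 0.0000 [wait]  node(3,3) S=233.2579 payoff=0.0000 vs cont=0.0000 → 0.0000 [wait]  ⇒ S*(3)=89.6288
t_2: node(2,0) S=70.5668 payoff=40.9732 vs cont=38.7568 → 40.9732 [stop]  node(2,1) S=113.8400 payoff=0.0000 vs cont=11.1138 → 11.1138 [wait]  node(2,2) S=183.6492 payoff=0.0000 vs cont=0.0000 → 0.0000 [wait]  ⇒ S*(2)=70.5668
t_1: node(1,0) S=89.6288 payoff=21.9112 vs cont=26.0383 → 26.0383 [wait]  node(1,1) S=144.5913 payoff=0.0000 vs cont=5.6372 → 5.6372 [wait]  ⇒ S*(1)=-
t_0: node(0,0) S=113.8400 payoff=0.0000 vs cont=15.8731 → 15.8731 [wait]  ⇒ S*(0)=-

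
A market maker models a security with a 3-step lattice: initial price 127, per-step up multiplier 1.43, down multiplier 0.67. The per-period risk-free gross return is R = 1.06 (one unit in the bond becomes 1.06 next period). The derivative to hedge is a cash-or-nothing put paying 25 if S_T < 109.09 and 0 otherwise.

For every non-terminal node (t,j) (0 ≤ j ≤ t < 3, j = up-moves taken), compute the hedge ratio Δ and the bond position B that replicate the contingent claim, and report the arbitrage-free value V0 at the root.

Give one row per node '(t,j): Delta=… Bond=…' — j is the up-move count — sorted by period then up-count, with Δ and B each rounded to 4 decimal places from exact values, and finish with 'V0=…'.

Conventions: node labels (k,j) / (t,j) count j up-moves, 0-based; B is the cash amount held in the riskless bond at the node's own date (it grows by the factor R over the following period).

The replicating-portfolio and risk-neutral prices coincide; use p* = (1.06−0.67)/(1.43−0.67) = 0.5132 for the latter.
Payoffs at expiry: V(3,0)=25.0000, V(3,1)=25.0000, V(3,2)=0.0000, V(3,3)=0.0000
  t=2,j=0: stock 57.0103 → up 81.5247 (V=25.0000), down 38.1969 (V=25.0000). Price 23.5849; hedge Δ=0.0000, bond B=23.5849.
  t=2,j=1: stock 121.6787 → up 174.0005 (V=0.0000), down 81.5247 (V=25.0000). Price 11.4821; hedge Δ=-0.2703, bond B=44.3769.
  t=2,j=2: stock 259.7023 → up 371.3743 (V=0.0000), down 174.0005 (V=0.0000). Price 0.0000; hedge Δ=0.0000, bond B=0.0000.
  t=1,j=0: stock 85.0900 → up 121.6787 (V=11.4821), down 57.0103 (V=23.5849). Price 16.3908; hedge Δ=-0.1872, bond B=32.3155.
  t=1,j=1: stock 181.6100 → up 259.7023 (V=0.0000), down 121.6787 (V=11.4821). Price 5.2736; hedge Δ=-0.0832, bond B=20.3816.
  t=0,j=0: stock 127.0000 → up 181.6100 (V=5.2736), down 85.0900 (V=16.3908). Price 10.0811; hedge Δ=-0.1152, bond B=24.7090.
Check: Δ(0,0)·S0 + B(0,0) = 10.0811 = V0.

(0,0): Delta=-0.1152 Bond=24.7090
(1,0): Delta=-0.1872 Bond=32.3155
(1,1): Delta=-0.0832 Bond=20.3816
(2,0): Delta=0.0000 Bond=23.5849
(2,1): Delta=-0.2703 Bond=44.3769
(2,2): Delta=0.0000 Bond=0.0000
V0=10.0811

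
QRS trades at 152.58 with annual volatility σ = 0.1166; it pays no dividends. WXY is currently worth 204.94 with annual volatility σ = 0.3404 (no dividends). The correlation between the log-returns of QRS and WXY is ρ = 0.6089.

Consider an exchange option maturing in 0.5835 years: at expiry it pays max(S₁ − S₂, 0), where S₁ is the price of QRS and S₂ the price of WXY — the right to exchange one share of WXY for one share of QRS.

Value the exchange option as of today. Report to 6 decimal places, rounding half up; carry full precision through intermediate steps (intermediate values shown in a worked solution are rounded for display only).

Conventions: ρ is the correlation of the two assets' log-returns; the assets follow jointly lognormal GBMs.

σ_eff = √(σ₁² + σ₂² − 2ρσ₁σ₂) = √(0.1166² + 0.3404² − 2·0.6089·0.1166·0.3404) = 0.284838
d₁ = (ln(S₁/S₂) + (q₂ − q₁ + σ_eff²/2)T) / (σ_eff√T) = (ln(152.58/204.94) + (0.0 − 0.0 + 0.040566)·0.5835) / 0.217579 = -1.247167
d₂ = d₁ − σ_eff√T = -1.247167 − 0.217579 = -1.464746
N(d₁) = 0.106168,  N(d₂) = 0.071495
V = S₁·e^{−q₁T}·N(d₁) − S₂·e^{−q₂T}·N(d₂) = 16.199137 − 14.652201 = 1.546936
Key observation: pricing in WXY-units makes this a unit-strike call on the ratio S₁/S₂ — the risk-free rate cancels and cannot affect the value.

exchange price = 1.546936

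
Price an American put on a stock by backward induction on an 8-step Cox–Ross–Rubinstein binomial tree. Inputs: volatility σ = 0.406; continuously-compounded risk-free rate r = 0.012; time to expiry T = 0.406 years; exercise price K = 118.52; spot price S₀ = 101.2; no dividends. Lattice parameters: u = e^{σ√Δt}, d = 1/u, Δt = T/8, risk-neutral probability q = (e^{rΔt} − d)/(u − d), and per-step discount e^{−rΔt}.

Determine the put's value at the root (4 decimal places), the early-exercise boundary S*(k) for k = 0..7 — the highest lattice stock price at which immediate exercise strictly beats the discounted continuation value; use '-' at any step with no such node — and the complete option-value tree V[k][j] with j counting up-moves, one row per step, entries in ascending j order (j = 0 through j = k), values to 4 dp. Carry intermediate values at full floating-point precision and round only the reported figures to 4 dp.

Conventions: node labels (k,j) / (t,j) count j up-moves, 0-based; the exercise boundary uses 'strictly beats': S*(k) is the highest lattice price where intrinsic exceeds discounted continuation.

Δt=0.05075, u=1.09578, d=0.91260, q=0.48048, disc=e^(-rΔt)=0.99939
k=8 terminal: V=max(K-S,0) → 69.8337 60.0612 48.3270 34.2376 17.3200 0.0000 0.0000 0.0000 0.0000
k=7: j=0 S=53.3492 intr=65.1708 cont=65.0986 V=65.1708[EX]; j=1 S=64.0578 intr=54.4622 cont=54.3901 V=54.4622[EX]; j=2 S=76.9157 intr=41.6043 cont=41.5321 V=41.6043[EX]; j=3 S=92.3546 intr=26.1654 cont=26.0932 V=26.1654[EX]; j=4 S=110.8925 intr=7.6275 cont=8.9927 V=8.9927[hold]; j=5 S=133.1514 intr=0.0000 cont=0.0000 V=0.0000[hold]; j=6 S=159.8782 intr=0.0000 cont=0.0000 V=0.0000[hold]; j=7 S=191.9697 intr=0.0000 cont=0.0000 V=0.0000[hold]  S*(7)=92.3546
k=6: j=0 S=58.4588 intr=60.0612 cont=59.9890 V=60.0612[EX]; j=1 S=70.1930 intr=48.3270 cont=48.2549 V=48.3270[EX]; j=2 S=84.2824 intr=34.2376 cont=34.1654 V=34.2376[EX]; j=3 S=101.2000 intr=17.3200 cont=17.9034 V=17.9034[hold]; j=4 S=121.5134 intr=0.0000 cont=4.6691 V=4.6691[hold]; j=5 S=145.9041 intr=0.0000 cont=0.0000 V=0.0000[hold]; j=6 S=175.1907 intr=0.0000 cont=0.0000 V=0.0000[hold]  S*(6)=84.2824
k=5: j=0 S=64.0578 intr=54.4622 cont=54.3901 V=54.4622[EX]; j=1 S=76.9157 intr=41.6043 cont=41.5321 V=41.6043[EX]; j=2 S=92.3546 intr=26.1654 cont=26.3733 V=26.3733[hold]; j=3 S=110.8925 intr=7.6275 cont=11.5376 V=11.5376[hold]; j=4 S=133.1514 intr=0.0000 cont=2.4242 V=2.4242[hold]; j=5 S=159.8782 intr=0.0000 cont=0.0000 V=0.0000[hold]  S*(5)=76.9157
k=4: j=0 S=70.1930 intr=48.3270 cont=48.2549 V=48.3270[EX]; j=1 S=84.2824 intr=34.2376 cont=34.2653 V=34.2653[hold]; j=2 S=101.2000 intr=17.3200 cont=19.2334 V=19.2334[hold]; j=3 S=121.5134 intr=0.0000 cont=7.1545 V=7.1545[hold]; j=4 S=145.9041 intr=0.0000 cont=1.2587 V=1.2587[hold]  S*(4)=70.1930
k=3: j=0 S=76.9157 intr=41.6043 cont=41.5454 V=41.6043[EX]; j=1 S=92.3546 intr=26.1654 cont=27.0264 V=27.0264[hold]; j=2 S=110.8925 intr=7.6275 cont=13.4216 V=13.4216[hold]; j=3 S=133.1514 intr=0.0000 cont=4.3191 V=4.3191[hold]  S*(3)=76.9157
k=2: j=0 S=84.2824 intr=34.2376 cont=34.5789 V=34.5789[hold]; j=1 S=101.2000 intr=17.3200 cont=20.4771 V=20.4771[hold]; j=2 S=121.5134 intr=0.0000 cont=9.0425 V=9.0425[hold]  S*(2)=-
k=1: j=0 S=92.3546 intr=26.1654 cont=27.7864 V=27.7864[hold]; j=1 S=110.8925 intr=7.6275 cont=14.9740 V=14.9740[hold]  S*(1)=-
k=0: j=0 S=101.2000 intr=17.3200 cont=21.6172 V=21.6172[hold]  S*(0)=-

price = 21.6172
boundary = - - - 76.9157 70.1930 76.9157 84.2824 92.3546
tree:
21.6172
27.7864 14.9740
34.5789 20.4771 9.0425
41.6043 27.0264 13.4216 4.3191
48.3270 34.2653 19.2334 7.1545 1.2587
54.4622 41.6043 26.3733 11.5376 2.4242 0.0000
60.0612 48.3270 34.2376 17.9034 4.6691 0.0000 0.0000
65.1708 54.4622 41.6043 26.1654 8.9927 0.0000 0.0000 0.0000
69.8337 60.0612 48.3270 34.2376 17.3200 0.0000 0.0000 0.0000 0.0000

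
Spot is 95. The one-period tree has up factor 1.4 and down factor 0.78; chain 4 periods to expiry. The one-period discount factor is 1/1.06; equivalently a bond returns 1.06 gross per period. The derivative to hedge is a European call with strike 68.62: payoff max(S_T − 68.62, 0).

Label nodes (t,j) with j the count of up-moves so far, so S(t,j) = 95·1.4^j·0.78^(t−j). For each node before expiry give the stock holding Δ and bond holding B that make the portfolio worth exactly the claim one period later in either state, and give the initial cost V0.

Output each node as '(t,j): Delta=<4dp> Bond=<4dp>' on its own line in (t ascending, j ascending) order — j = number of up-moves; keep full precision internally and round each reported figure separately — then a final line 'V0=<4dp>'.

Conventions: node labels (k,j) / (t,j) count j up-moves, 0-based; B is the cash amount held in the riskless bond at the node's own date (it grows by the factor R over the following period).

(0,0): Delta=0.9023 Bond=-41.3783
(1,0): Delta=0.7843 Bond=-35.1191
(1,1): Delta=0.9821 Bond=-54.4762
(2,0): Delta=0.5310 Bond=-22.5848
(2,1): Delta=0.9557 Bond=-55.0051
(2,2): Delta=1.0000 Bond=-61.0716
(3,0): Delta=0.0000 Bond=0.0000
(3,1): Delta=0.8903 Bond=-53.0097
(3,2): Delta=1.0000 Bond=-64.7358
(3,3): Delta=1.0000 Bond=-64.7358
V0=44.3421

Under the risk-neutral measure, an up-move has probability p* = (R−d)/(u−d) = 0.4516 and values discount at R = 1.06.
Terminal payoffs: V(4,0)=0.0000, V(4,1)=0.0000, V(4,2)=44.6641, V(4,3)=134.7104, V(4,4)=296.3320
Node (3,0) S=45.0824: V=(p*·0.0000+(1−p*)·0.0000)/1.06=0.0000; Δ=(0.0000−0.0000)/(63.1154−35.1643)=0.0000; B=V−Δ·S=0.0000
Node (3,1) S=80.9172: V=(p*·44.6641+(1−p*)·0.0000)/1.06=19.0291; Δ=(44.6641−0.0000)/(113.2841−63.1154)=0.8903; B=V−Δ·S=-53.0097
Node (3,2) S=145.2360: V=(p*·134.7104+(1−p*)·44.6641)/1.06=80.5002; Δ=(134.7104−44.6641)/(203.3304−113.2841)=1.0000; B=V−Δ·S=-64.7358
Node (3,3) S=260.6800: V=(p*·296.3320+(1−p*)·134.7104)/1.06=195.9442; Δ=(296.3320−134.7104)/(364.9520−203.3304)=1.0000; B=V−Δ·S=-64.7358
Node (2,0) S=57.7980: V=(p*·19.0291+(1−p*)·0.0000)/1.06=8.1074; Δ=(19.0291−0.0000)/(80.9172−45.0824)=0.5310; B=V−Δ·S=-22.5848
Node (2,1) S=103.7400: V=(p*·80.5002+(1−p*)·19.0291)/1.06=44.1417; Δ=(80.5002−19.0291)/(145.2360−80.9172)=0.9557; B=V−Δ·S=-55.0051
Node (2,2) S=186.2000: V=(p*·195.9442+(1−p*)·80.5002)/1.06=125.1284; Δ=(195.9442−80.5002)/(260.6800−145.2360)=1.0000; B=V−Δ·S=-61.0716
Node (1,0) S=74.1000: V=(p*·44.1417+(1−p*)·8.1074)/1.06=23.0009; Δ=(44.1417−8.1074)/(103.7400−57.7980)=0.7843; B=V−Δ·S=-35.1191
Node (1,1) S=133.0000: V=(p*·125.1284+(1−p*)·44.1417)/1.06=76.1475; Δ=(125.1284−44.1417)/(186.2000−103.7400)=0.9821; B=V−Δ·S=-54.4762
Node (0,0) S=95.0000: V=(p*·76.1475+(1−p*)·23.0009)/1.06=44.3421; Δ=(76.1475−23.0009)/(133.0000−74.1000)=0.9023; B=V−Δ·S=-41.3783
As a check, the time-0 holding Δ(0,0)·S0 + B(0,0) comes to 44.3421 — exactly V0.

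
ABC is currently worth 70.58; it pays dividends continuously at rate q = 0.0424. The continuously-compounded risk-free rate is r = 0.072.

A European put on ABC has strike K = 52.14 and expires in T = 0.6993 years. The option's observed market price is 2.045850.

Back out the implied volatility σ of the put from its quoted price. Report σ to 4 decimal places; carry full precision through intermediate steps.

sigma = 0.4269

At σ = 0.4269 the Black–Scholes value reproduces the quote:
σ√T = 0.4269·√0.6993 = 0.356992
d₁ = (ln(S/K) + (r−q+σ²/2)T) / (σ√T) = (ln(70.58/52.14) + (0.072−0.0424+0.4269²/2)·0.6993) / 0.356992 = (0.302814 + 0.084421) / 0.356992 = 1.084718
d₂ = d₁ − σ√T = 1.084718 − 0.356992 = 0.727727
e^{−rT} = 0.950897
e^{−qT} = 0.970785
N(−d₁) = 0.139023,  N(−d₂) = 0.233391
V = K·e^{−rT}·N(−d₂) − S·e^{−qT}·N(−d₁) = 11.571447 − 9.525597 = 2.045850 (matching the quote); vega is positive throughout, so no other σ reproduces this price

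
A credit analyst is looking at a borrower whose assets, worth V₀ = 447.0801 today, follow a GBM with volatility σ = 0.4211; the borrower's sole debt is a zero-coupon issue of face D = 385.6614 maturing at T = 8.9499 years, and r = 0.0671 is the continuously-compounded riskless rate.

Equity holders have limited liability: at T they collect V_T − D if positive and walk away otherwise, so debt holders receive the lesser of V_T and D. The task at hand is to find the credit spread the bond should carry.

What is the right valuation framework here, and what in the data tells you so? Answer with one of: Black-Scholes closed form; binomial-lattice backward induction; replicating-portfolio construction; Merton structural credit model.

Key observation: with the firm-asset dynamics (V₀ = 447.0801) and a single zero-coupon liability of face 385.6614 given, debt value, spread, and default probability all derive from the option view of the balance sheet.

framework: Merton structural credit model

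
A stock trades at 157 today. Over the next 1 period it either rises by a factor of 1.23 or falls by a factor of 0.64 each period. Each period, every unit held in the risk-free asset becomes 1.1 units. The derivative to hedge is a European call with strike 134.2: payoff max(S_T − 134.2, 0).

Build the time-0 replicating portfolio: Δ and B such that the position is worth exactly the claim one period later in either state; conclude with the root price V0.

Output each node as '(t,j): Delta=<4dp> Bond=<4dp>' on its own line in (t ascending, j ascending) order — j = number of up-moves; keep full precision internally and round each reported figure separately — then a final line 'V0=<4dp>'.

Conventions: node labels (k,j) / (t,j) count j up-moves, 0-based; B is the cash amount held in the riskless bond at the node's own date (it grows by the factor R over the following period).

The replicating-portfolio and risk-neutral prices coincide; use p* = (1.1−0.64)/(1.23−0.64) = 0.7797 for the latter.
Payoffs at expiry: V(1,0)=0.0000, V(1,1)=58.9100
  t=0,j=0: stock 157.0000 → up 193.1100 (V=58.9100), down 100.4800 (V=0.0000). Price 41.7544; hedge Δ=0.6360, bond B=-58.0931.
Sanity check at the root: Δ(0,0)·S0 + B(0,0) reproduces V0 = 41.7544.

(0,0): Delta=0.6360 Bond=-58.0931
V0=41.7544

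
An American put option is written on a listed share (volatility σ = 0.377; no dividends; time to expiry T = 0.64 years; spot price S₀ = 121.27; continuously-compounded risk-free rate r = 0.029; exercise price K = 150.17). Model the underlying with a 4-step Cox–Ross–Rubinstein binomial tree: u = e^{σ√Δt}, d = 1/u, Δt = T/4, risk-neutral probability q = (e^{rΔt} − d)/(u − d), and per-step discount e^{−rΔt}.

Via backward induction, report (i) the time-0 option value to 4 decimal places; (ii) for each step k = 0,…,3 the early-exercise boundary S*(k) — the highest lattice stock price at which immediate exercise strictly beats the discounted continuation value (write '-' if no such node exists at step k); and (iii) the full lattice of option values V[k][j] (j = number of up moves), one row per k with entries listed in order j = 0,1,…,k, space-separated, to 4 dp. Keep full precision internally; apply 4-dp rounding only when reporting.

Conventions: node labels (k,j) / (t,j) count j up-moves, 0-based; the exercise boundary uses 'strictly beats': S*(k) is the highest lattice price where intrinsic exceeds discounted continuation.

price = 33.4314
boundary = - - 89.6954 104.2946
tree:
33.4314
46.1752 19.8252
60.4746 30.9924 7.8100
73.0302 45.8754 15.0236 0.0000
83.8282 60.4746 28.9000 0.0000 0.0000

params: Δt=0.16000 u=1.16276 d=0.86002 q=0.47773 e^(-rΔt)=0.99537
t_4 payoffs: 83.8282 60.4746 28.9000 0.0000 0.0000
t_3: node(3,0) S=77.1398 payoff=73.0302 vs cont=72.3350 → 73.0302 [stop]  node(3,1) S=104.2946 payoff=45.8754 vs cont=45.1802 → 45.8754 [stop]  node(3,2) S=141.0084 payoff=9.1616 vs cont=15.0236 → 15.0236 [wait]  node(3,3) S=190.6462 payoff=0.0000 vs cont=0.0000 → 0.0000 [wait]  ⇒ S*(3)=104.2946
t_2: node(2,0) S=89.6954 payoff=60.4746 vs cont=59.7794 → 60.4746 [stop]  node(2,1) S=121.2700 payoff=28.9000 vs cont=30.9924 → 30.9924 [wait]  node(2,2) S=163.9595 payoff=0.0000 vs cont=7.8100 → 7.8100 [wait]  ⇒ S*(2)=89.6954
t_1: node(1,0) S=104.2946 payoff=45.8754 vs cont=46.1752 → 46.1752 [wait]  node(1,1) S=141.0084 payoff=9.1616 vs cont=19.8252 → 19.8252 [wait]  ⇒ S*(1)=-
t_0: node(0,0) S=121.2700 payoff=28.9000 vs cont=33.4314 → 33.4314 [wait]  ⇒ S*(0)=-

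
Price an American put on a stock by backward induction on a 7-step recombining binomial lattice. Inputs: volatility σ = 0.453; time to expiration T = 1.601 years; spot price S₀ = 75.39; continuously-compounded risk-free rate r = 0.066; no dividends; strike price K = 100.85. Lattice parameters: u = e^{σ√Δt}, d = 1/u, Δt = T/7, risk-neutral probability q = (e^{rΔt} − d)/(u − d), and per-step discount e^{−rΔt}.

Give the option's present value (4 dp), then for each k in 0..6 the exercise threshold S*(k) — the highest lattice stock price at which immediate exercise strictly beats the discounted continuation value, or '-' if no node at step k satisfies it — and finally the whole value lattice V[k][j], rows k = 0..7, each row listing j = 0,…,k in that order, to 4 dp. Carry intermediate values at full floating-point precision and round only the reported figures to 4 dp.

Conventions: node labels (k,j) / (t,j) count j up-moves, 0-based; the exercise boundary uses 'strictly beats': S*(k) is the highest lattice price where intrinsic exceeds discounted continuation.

price = 30.2611
boundary = - - 48.8810 60.7053 48.8810 60.7053 75.3900
tree:
30.2611
40.3528 20.3240
51.9690 29.0891 11.5047
61.4902 40.1447 18.0745 4.7764
69.1568 51.9690 27.5231 8.4463 0.9657
75.3301 61.4902 40.1447 14.7683 1.8886 0.0000
80.3009 69.1568 51.9690 25.4600 3.6935 0.0000 0.0000
84.3035 75.3301 61.4902 40.1447 7.2231 0.0000 0.0000 0.0000

params: Δt=0.22871 u=1.24190 d=0.80522 q=0.48088 e^(-rΔt)=0.98502
t_7 payoffs: 84.3035 75.3301 61.4902 40.1447 7.2231 0.0000 0.0000 0.0000
t_6: node(6,0) S=20.5491 payoff=80.3009 vs cont=78.7900 → 80.3009 [stop]  node(6,1) S=31.6932 payoff=69.1568 vs cont=67.6459 → 69.1568 [stop]  node(6,2) S=48.8810 payoff=51.9690 vs cont=50.4581 → 51.9690 [stop]  node(6,3) S=75.3900 payoff=25.4600 vs cont=23.9491 → 25.4600 [stop]  node(6,4) S=116.2753 payoff=0.0000 vs cont=3.6935 → 3.6935 [wait]  node(6,5) S=179.3335 payoff=0.0000 vs cont=0.0000 → 0.0000 [wait]  node(6,6) S=276.5892 payoff=0.0000 vs cont=0.0000 → 0.0000 [wait]  ⇒ S*(6)=75.3900
t_5: node(5,0) S=25.5199 payoff=75.3301 vs cont=73.8192 → 75.3301 [stop]  node(5,1) S=39.3598 payoff=61.4902 vs cont=59.9793 → 61.4902 [stop]  node(5,2) S=60.7053 payoff=40.1447 vs cont=38.6338 → 40.1447 [stop]  node(5,3) S=93.6269 payoff=7.2231 vs cont=14.7683 → 14.7683 [wait]  node(5,4) S=144.4024 payoff=0.0000 vs cont=1.8886 → 1.8886 [wait]  node(5,5) S=222.7144 payoff=0.0000 vs cont=0.0000 → 0.0000 [wait]  ⇒ S*(5)=60.7053
t_4: node(4,0) S=31.6932 payoff=69.1568 vs cont=67.6459 → 69.1568 [stop]  node(4,1) S=48.8810 payoff=51.9690 vs cont=50.4581 → 51.9690 [stop]  node(4,2) S=75.3900 payoff=25.4600 vs cont=27.5231 → 27.5231 [wait]  node(4,3) S=116.2753 payoff=0.0000 vs cont=8.4463 → 8.4463 [wait]  node(4,4) S=179.3335 payoff=0.0000 vs cont=0.9657 → 0.9657 [wait]  ⇒ S*(4)=48.8810
t_3: node(3,0) S=39.3598 payoff=61.4902 vs cont=59.9793 → 61.4902 [stop]  node(3,1) S=60.7053 payoff=40.1447 vs cont=39.6110 → 40.1447 [stop]  node(3,2) S=93.6269 payoff=7.2231 vs cont=18.0745 → 18.0745 [wait]  node(3,3) S=144.4024 payoff=0.0000 vs cont=4.7764 → 4.7764 [wait]  ⇒ S*(3)=60.7053
t_2: node(2,0) S=48.8810 payoff=51.9690 vs cont=50.4581 → 51.9690 [stop]  node(2,1) S=75.3900 payoff=25.4600 vs cont=29.0891 → 29.0891 [wait]  node(2,2) S=116.2753 payoff=0.0000 vs cont=11.5047 → 11.5047 [wait]  ⇒ S*(2)=48.8810
t_1: node(1,0) S=60.7053 payoff=40.1447 vs cont=40.3528 → 40.3528 [wait]  node(1,1) S=93.6269 payoff=7.2231 vs cont=20.3240 → 20.3240 [wait]  ⇒ S*(1)=-
t_0: node(0,0) S=75.3900 payoff=25.4600 vs cont=30.2611 → 30.2611 [wait]  ⇒ S*(0)=-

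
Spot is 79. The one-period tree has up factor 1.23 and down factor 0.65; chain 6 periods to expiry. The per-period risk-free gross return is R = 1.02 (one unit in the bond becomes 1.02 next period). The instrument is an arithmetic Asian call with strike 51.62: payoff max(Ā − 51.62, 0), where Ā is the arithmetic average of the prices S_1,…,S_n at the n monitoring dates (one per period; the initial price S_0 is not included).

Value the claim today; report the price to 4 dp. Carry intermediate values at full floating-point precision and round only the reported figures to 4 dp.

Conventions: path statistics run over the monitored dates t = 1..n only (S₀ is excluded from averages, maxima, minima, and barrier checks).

price = 31.6196

With p* = (R−d)/(u−d) = 0.6379, sum probability × payoff across the paths and divide by R^6.
Enumerate all 2^6 = 64 price paths (U = up ×1.23, D = down ×0.65); each path with k up-moves has probability p*^k·(1−p*)^(6−k).
DDDDDD: Ā=22.6082, payoff=0.0000, prob=0.002253
UDDDDD: Ā=42.7817, payoff=0.0000, prob=0.003969
DUDDDD: Ā=35.1450, payoff=0.0000, prob=0.003969
UUDDDD: Ā=66.5052, payoff=14.8852, prob=0.006994
DDUDDD: Ā=30.1812, payoff=0.0000, prob=0.003969
UDUDDD: Ā=57.1121, payoff=5.4921, prob=0.006994
DUUDDD: Ā=49.4754, payoff=0.0000, prob=0.006994
UUUDDD: Ā=93.6227, payoff=42.0027, prob=0.012322
DDDUDD: Ā=26.9547, payoff=0.0000, prob=0.003969
UDDUDD: Ā=51.0066, payoff=0.0000, prob=0.006994
DUDUDD: Ā=43.3699, payoff=0.0000, prob=0.006994
UUDUDD: Ā=82.0692, payoff=30.4492, prob=0.012322
DDUUDD: Ā=38.4061, payoff=0.0000, prob=0.006994
UDUUDD: Ā=72.6761, payoff=21.0561, prob=0.012322
DUUUDD: Ā=65.0395, payoff=13.4195, prob=0.012322
UUUUDD: Ā=123.0747, payoff=71.4547, prob=0.021711
DDDDUD: Ā=24.8575, payoff=0.0000, prob=0.003969
UDDDUD: Ā=47.0380, payoff=0.0000, prob=0.006994
DUDDUD: Ā=39.4013, payoff=0.0000, prob=0.006994
UUDDUD: Ā=74.5594, payoff=22.9394, prob=0.012322
DDUDUD: Ā=34.4375, payoff=0.0000, prob=0.006994
UDUDUD: Ā=65.1663, payoff=13.5463, prob=0.012322
DUUDUD: Ā=57.5297, payoff=5.9097, prob=0.012322
UUUDUD: Ā=108.8638, payoff=57.2438, prob=0.021711
DDDUUD: Ā=31.2110, payoff=0.0000, prob=0.006994
UDDUUD: Ā=59.0608, payoff=7.4408, prob=0.012322
DUDUUD: Ā=51.4242, payoff=0.0000, prob=0.012322
UUDUUD: Ā=97.3103, payoff=45.6903, prob=0.021711
DDUUUD: Ā=46.4603, payoff=0.0000, prob=0.012322
UDUUUD: Ā=87.9172, payoff=36.2972, prob=0.021711
DUUUUD: Ā=80.2806, payoff=28.6606, prob=0.021711
UUUUUD: Ā=151.9155, payoff=100.2955, prob=0.038253
DDDDDU: Ā=23.4943, payoff=0.0000, prob=0.003969
UDDDDU: Ā=44.4584, payoff=0.0000, prob=0.006994
DUDDDU: Ā=36.8217, payoff=0.0000, prob=0.006994
UUDDDU: Ā=69.6781, payoff=18.0581, prob=0.012322
DDUDDU: Ā=31.8579, payoff=0.0000, prob=0.006994
UDUDDU: Ā=60.2850, payoff=8.6650, prob=0.012322
DUUDDU: Ā=52.6483, payoff=1.0283, prob=0.012322
UUUDDU: Ā=99.6268, payoff=48.0068, prob=0.021711
DDDUDU: Ā=28.6314, payoff=0.0000, prob=0.006994
UDDUDU: Ā=54.1795, payoff=2.5595, prob=0.012322
DUDUDU: Ā=46.5428, payoff=0.0000, prob=0.012322
UUDUDU: Ā=88.0733, payoff=36.4533, prob=0.021711
DDUUDU: Ā=41.5790, payoff=0.0000, prob=0.012322
UDUUDU: Ā=78.6802, payoff=27.0602, prob=0.021711
DUUUDU: Ā=71.0435, payoff=19.4235, prob=0.021711
UUUUDU: Ā=134.4362, payoff=82.8162, prob=0.038253
DDDDUU: Ā=26.5342, payoff=0.0000, prob=0.006994
UDDDUU: Ā=50.2109, payoff=0.0000, prob=0.012322
DUDDUU: Ā=42.5742, payoff=0.0000, prob=0.012322
UUDDUU: Ā=80.5635, payoff=28.9435, prob=0.021711
DDUDUU: Ā=37.6104, payoff=0.0000, prob=0.012322
UDUDUU: Ā=71.1704, payoff=19.5504, prob=0.021711
DUUDUU: Ā=63.5337, payoff=11.9137, prob=0.021711
UUUDUU: Ā=120.2254, payoff=68.6054, prob=0.038253
DDDUUU: Ā=34.3839, payoff=0.0000, prob=0.012322
UDDUUU: Ā=65.0649, payoff=13.4449, prob=0.021711
DUDUUU: Ā=57.4282, payoff=5.8082, prob=0.021711
UUDUUU: Ā=108.6719, payoff=57.0519, prob=0.038253
DDUUUU: Ā=52.4644, payoff=0.8444, prob=0.021711
UDUUUU: Ā=99.2788, payoff=47.6588, prob=0.038253
DUUUUU: Ā=91.6421, payoff=40.0221, prob=0.038253
UUUUUU: Ā=173.4151, payoff=121.7951, prob=0.067397
Price = Σ prob·payoff / R^6 = 35.608755 / 1.126162 = 31.6196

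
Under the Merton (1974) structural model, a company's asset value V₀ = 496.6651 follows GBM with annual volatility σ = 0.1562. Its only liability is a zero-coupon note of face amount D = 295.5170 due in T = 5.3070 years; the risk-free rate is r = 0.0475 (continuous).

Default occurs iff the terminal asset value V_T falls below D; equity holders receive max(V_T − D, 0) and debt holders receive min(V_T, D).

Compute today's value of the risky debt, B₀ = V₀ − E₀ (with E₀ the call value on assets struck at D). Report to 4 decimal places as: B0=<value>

With assets at 496.6651 and a single debt payment of 295.5170 at 5.3070 years:
d₁ = [ln(V₀/D) + (r + σ²/2)T] / (σ√T)
   = [ln(496.6651/295.5170) + (0.0475 + 0.5·0.1562²)·5.3070] / (0.1562·√5.3070)
   = [0.519190 + 0.316824] / 0.359837 = 2.323313
d₂ = d₁ − σ√T = 2.323313 − 0.359837 = 1.963476
N(d₁) = 0.989919,  N(d₂) = 0.975205,  e^(−rT) = 0.777181
E₀ = V₀·N(d₁) − D·e^(−rT)·N(d₂)
   = 496.6651·0.989919 − 295.5170·0.777181·0.975205 = 267.682818
B₀ = V₀ − E₀ = 496.6651 − 267.682818 = 228.982282

B0=228.9823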